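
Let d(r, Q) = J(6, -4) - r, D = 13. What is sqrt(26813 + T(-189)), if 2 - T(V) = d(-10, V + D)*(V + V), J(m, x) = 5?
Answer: sqrt(32485) ≈ 180.24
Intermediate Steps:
d(r, Q) = 5 - r
T(V) = 2 - 30*V (T(V) = 2 - (5 - 1*(-10))*(V + V) = 2 - (5 + 10)*2*V = 2 - 15*2*V = 2 - 30*V)
sqrt(26813 + T(-189)) = sqrt(26813 + (2 - 30*(-189))) = sqrt(26813 + (2 + 5670)) = sqrt(26813 + 5672) = sqrt(32485)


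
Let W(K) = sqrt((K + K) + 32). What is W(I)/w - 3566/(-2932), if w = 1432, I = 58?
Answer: 1783/1466 + sqrt(37)/716 ≈ 1.2247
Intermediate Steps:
W(K) = sqrt(32 + 2*K) (W(K) = sqrt(2*K + 32) = sqrt(32 + 2*K))
W(I)/w - 3566/(-2932) = sqrt(32 + 2*58)/1432 - 3566/(-2932) = sqrt(32 + 116)*(1/1432) - 3566*(-1/2932) = sqrt(148)*(1/1432) + 1783/1466 = (2*sqrt(37))*(1/1432) + 1783/1466 = sqrt(37)/716 + 1783/1466 = 1783/1466 + sqrt(37)/716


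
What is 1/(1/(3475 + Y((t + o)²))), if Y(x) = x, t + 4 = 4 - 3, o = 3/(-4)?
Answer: 55825/16 ≈ 3489.1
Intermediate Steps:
o = -¾ (o = 3*(-¼) = -¾ ≈ -0.75000)
t = -3 (t = -4 + (4 - 3) = -4 + 1 = -3)
1/(1/(3475 + Y((t + o)²))) = 1/(1/(3475 + (-3 - ¾)²)) = 1/(1/(3475 + (-15/4)²)) = 1/(1/(3475 + 225/16)) = 1/(1/(55825/16)) = 1/(16/55825) = 55825/16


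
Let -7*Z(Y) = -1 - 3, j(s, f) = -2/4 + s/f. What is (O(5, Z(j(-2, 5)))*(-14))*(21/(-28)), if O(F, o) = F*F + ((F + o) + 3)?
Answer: 705/2 ≈ 352.50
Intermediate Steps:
j(s, f) = -½ + s/f (j(s, f) = -2*¼ + s/f = -½ + s/f)
Z(Y) = 4/7 (Z(Y) = -(-1 - 3)/7 = -⅐*(-4) = 4/7)
O(F, o) = 3 + F + o + F² (O(F, o) = F² + (3 + F + o) = 3 + F + o + F²)
(O(5, Z(j(-2, 5)))*(-14))*(21/(-28)) = ((3 + 5 + 4/7 + 5²)*(-14))*(21/(-28)) = ((3 + 5 + 4/7 + 25)*(-14))*(21*(-1/28)) = ((235/7)*(-14))*(-¾) = -470*(-¾) = 705/2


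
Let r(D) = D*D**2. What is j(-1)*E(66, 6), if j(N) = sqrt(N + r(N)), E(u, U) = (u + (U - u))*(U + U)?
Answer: 72*I*sqrt(2) ≈ 101.82*I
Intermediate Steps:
r(D) = D**3
E(u, U) = 2*U**2 (E(u, U) = U*(2*U) = 2*U**2)
j(N) = sqrt(N + N**3)
j(-1)*E(66, 6) = sqrt(-1 + (-1)**3)*(2*6**2) = sqrt(-1 - 1)*(2*36) = sqrt(-2)*72 = (I*sqrt(2))*72 = 72*I*sqrt(2)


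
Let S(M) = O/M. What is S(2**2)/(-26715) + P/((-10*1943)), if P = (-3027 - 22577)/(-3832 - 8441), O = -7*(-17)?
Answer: -207422039/169882031436 ≈ -0.0012210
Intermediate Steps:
O = 119
S(M) = 119/M
P = 25604/12273 (P = -25604/(-12273) = -25604*(-1/12273) = 25604/12273 ≈ 2.0862)
S(2**2)/(-26715) + P/((-10*1943)) = (119/(2**2))/(-26715) + 25604/(12273*((-10*1943))) = (119/4)*(-1/26715) + (25604/12273)/(-19430) = (119*(1/4))*(-1/26715) + (25604/12273)*(-1/19430) = (119/4)*(-1/26715) - 12802/119232195 = -119/106860 - 12802/119232195 = -207422039/169882031436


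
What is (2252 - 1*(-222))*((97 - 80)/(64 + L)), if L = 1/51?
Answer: 2144958/3265 ≈ 656.96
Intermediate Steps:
L = 1/51 ≈ 0.019608
(2252 - 1*(-222))*((97 - 80)/(64 + L)) = (2252 - 1*(-222))*((97 - 80)/(64 + 1/51)) = (2252 + 222)*(17/(3265/51)) = 2474*(17*(51/3265)) = 2474*(867/3265) = 2144958/3265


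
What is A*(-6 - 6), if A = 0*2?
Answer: 0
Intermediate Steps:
A = 0
A*(-6 - 6) = 0*(-6 - 6) = 0*(-12) = 0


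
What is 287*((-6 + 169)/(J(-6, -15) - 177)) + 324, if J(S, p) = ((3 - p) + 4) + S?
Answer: 769/23 ≈ 33.435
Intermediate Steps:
J(S, p) = 7 + S - p (J(S, p) = (7 - p) + S = 7 + S - p)
287*((-6 + 169)/(J(-6, -15) - 177)) + 324 = 287*((-6 + 169)/((7 - 6 - 1*(-15)) - 177)) + 324 = 287*(163/((7 - 6 + 15) - 177)) + 324 = 287*(163/(16 - 177)) + 324 = 287*(163/(-161)) + 324 = 287*(163*(-1/161)) + 324 = 287*(-163/161) + 324 = -6683/23 + 324 = 769/23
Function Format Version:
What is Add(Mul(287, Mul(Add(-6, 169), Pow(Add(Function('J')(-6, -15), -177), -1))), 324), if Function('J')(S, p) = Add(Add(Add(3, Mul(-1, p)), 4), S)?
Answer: Rational(769, 23) ≈ 33.435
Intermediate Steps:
Function('J')(S, p) = Add(7, S, Mul(-1, p)) (Function('J')(S, p) = Add(Add(7, Mul(-1, p)), S) = Add(7, S, Mul(-1, p)))
Add(Mul(287, Mul(Add(-6, 169), Pow(Add(Function('J')(-6, -15), -177), -1))), 324) = Add(Mul(287, Mul(Add(-6, 169), Pow(Add(Add(7, -6, Mul(-1, -15)), -177), -1))), 324) = Add(Mul(287, Mul(163, Pow(Add(Add(7, -6, 15), -177), -1))), 324) = Add(Mul(287, Mul(163, Pow(Add(16, -177), -1))), 324) = Add(Mul(287, Mul(163, Pow(-161, -1))), 324) = Add(Mul(287, Mul(163, Rational(-1, 161))), 324) = Add(Mul(287, Rational(-163, 161)), 324) = Add(Rational(-6683, 23), 324) = Rational(769, 23)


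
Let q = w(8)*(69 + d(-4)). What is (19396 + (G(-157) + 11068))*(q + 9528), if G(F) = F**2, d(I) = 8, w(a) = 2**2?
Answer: 542091468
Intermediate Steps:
w(a) = 4
q = 308 (q = 4*(69 + 8) = 4*77 = 308)
(19396 + (G(-157) + 11068))*(q + 9528) = (19396 + ((-157)**2 + 11068))*(308 + 9528) = (19396 + (24649 + 11068))*9836 = (19396 + 35717)*9836 = 55113*9836 = 542091468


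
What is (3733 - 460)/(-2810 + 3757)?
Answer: 3273/947 ≈ 3.4562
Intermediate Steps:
(3733 - 460)/(-2810 + 3757) = 3273/947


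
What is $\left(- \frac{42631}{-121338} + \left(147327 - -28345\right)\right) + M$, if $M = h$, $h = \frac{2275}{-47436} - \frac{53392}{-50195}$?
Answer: $\frac{8459019501201641891}{48151974554460} \approx 1.7567 \cdot 10^{5}$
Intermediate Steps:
$h = \frac{2418509287}{2381050020}$ ($h = 2275 \left(- \frac{1}{47436}\right) - - \frac{53392}{50195} = - \frac{2275}{47436} + \frac{53392}{50195} = \frac{2418509287}{2381050020} \approx 1.0157$)
$M = \frac{2418509287}{2381050020} \approx 1.0157$
$\left(- \frac{42631}{-121338} + \left(147327 - -28345\right)\right) + M = \left(- \frac{42631}{-121338} + \left(147327 - -28345\right)\right) + \frac{2418509287}{2381050020} = \left(\left(-42631\right) \left(- \frac{1}{121338}\right) + \left(147327 + 28345\right)\right) + \frac{2418509287}{2381050020} = \left(\frac{42631}{121338} + 175672\right) + \frac{2418509287}{2381050020} = \frac{21315731767}{121338} + \frac{2418509287}{2381050020} = \frac{8459019501201641891}{48151974554460}$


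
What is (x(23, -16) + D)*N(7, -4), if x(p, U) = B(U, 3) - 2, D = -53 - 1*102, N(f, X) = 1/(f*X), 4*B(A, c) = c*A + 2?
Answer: 337/56 ≈ 6.0179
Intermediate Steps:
B(A, c) = ½ + A*c/4 (B(A, c) = (c*A + 2)/4 = (A*c + 2)/4 = (2 + A*c)/4 = ½ + A*c/4)
N(f, X) = 1/(X*f)
D = -155 (D = -53 - 102 = -155)
x(p, U) = -3/2 + 3*U/4 (x(p, U) = (½ + (¼)*U*3) - 2 = (½ + 3*U/4) - 2 = -3/2 + 3*U/4)
(x(23, -16) + D)*N(7, -4) = ((-3/2 + (¾)*(-16)) - 155)*(1/(-4*7)) = ((-3/2 - 12) - 155)*(-¼*⅐) = (-27/2 - 155)*(-1/28) = -337/2*(-1/28) = 337/56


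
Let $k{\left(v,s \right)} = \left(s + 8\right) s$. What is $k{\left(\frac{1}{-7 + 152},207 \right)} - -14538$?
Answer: $59043$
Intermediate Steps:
$k{\left(v,s \right)} = s \left(8 + s\right)$ ($k{\left(v,s \right)} = \left(8 + s\right) s = s \left(8 + s\right)$)
$k{\left(\frac{1}{-7 + 152},207 \right)} - -14538 = 207 \left(8 + 207\right) - -14538 = 207 \cdot 215 + 14538 = 44505 + 14538 = 59043$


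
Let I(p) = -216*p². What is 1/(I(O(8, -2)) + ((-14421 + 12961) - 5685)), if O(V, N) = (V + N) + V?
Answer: -1/49481 ≈ -2.0210e-5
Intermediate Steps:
O(V, N) = N + 2*V (O(V, N) = (N + V) + V = N + 2*V)
1/(I(O(8, -2)) + ((-14421 + 12961) - 5685)) = 1/(-216*(-2 + 2*8)² + ((-14421 + 12961) - 5685)) = 1/(-216*(-2 + 16)² + (-1460 - 5685)) = 1/(-216*14² - 7145) = 1/(-216*196 - 7145) = 1/(-42336 - 7145) = 1/(-49481) = -1/49481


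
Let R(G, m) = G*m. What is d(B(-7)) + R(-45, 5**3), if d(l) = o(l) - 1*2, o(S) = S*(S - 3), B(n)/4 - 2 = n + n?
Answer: -3179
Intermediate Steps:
B(n) = 8 + 8*n (B(n) = 8 + 4*(n + n) = 8 + 4*(2*n) = 8 + 8*n)
o(S) = S*(-3 + S)
d(l) = -2 + l*(-3 + l) (d(l) = l*(-3 + l) - 1*2 = l*(-3 + l) - 2 = -2 + l*(-3 + l))
d(B(-7)) + R(-45, 5**3) = (-2 + (8 + 8*(-7))*(-3 + (8 + 8*(-7)))) - 45*5**3 = (-2 + (8 - 56)*(-3 + (8 - 56))) - 45*125 = (-2 - 48*(-3 - 48)) - 5625 = (-2 - 48*(-51)) - 5625 = (-2 + 2448) - 5625 = 2446 - 5625 = -3179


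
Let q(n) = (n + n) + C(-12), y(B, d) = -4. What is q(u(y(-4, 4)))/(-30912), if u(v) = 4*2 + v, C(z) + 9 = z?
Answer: 13/30912 ≈ 0.00042055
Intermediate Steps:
C(z) = -9 + z
u(v) = 8 + v
q(n) = -21 + 2*n (q(n) = (n + n) + (-9 - 12) = 2*n - 21 = -21 + 2*n)
q(u(y(-4, 4)))/(-30912) = (-21 + 2*(8 - 4))/(-30912) = (-21 + 2*4)*(-1/30912) = (-21 + 8)*(-1/30912) = -13*(-1/30912) = 13/30912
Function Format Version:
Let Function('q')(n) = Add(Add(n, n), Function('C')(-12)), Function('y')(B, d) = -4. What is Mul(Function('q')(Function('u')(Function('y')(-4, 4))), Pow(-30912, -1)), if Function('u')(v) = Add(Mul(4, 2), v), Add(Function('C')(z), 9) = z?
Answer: Rational(13, 30912) ≈ 0.00042055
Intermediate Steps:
Function('C')(z) = Add(-9, z)
Function('u')(v) = Add(8, v)
Function('q')(n) = Add(-21, Mul(2, n)) (Function('q')(n) = Add(Add(n, n), Add(-9, -12)) = Add(Mul(2, n), -21) = Add(-21, Mul(2, n)))
Mul(Function('q')(Function('u')(Function('y')(-4, 4))), Pow(-30912, -1)) = Mul(Add(-21, Mul(2, Add(8, -4))), Pow(-30912, -1)) = Mul(Add(-21, Mul(2, 4)), Rational(-1, 30912)) = Mul(Add(-21, 8), Rational(-1, 30912)) = Mul(-13, Rational(-1, 30912)) = Rational(13, 30912)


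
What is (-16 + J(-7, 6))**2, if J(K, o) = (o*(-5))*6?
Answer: 38416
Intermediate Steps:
J(K, o) = -30*o (J(K, o) = -5*o*6 = -30*o)
(-16 + J(-7, 6))**2 = (-16 - 30*6)**2 = (-16 - 180)**2 = (-196)**2 = 38416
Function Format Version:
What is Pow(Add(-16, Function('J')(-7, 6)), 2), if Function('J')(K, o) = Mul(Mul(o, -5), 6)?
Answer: 38416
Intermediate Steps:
Function('J')(K, o) = Mul(-30, o) (Function('J')(K, o) = Mul(Mul(-5, o), 6) = Mul(-30, o))
Pow(Add(-16, Function('J')(-7, 6)), 2) = Pow(Add(-16, Mul(-30, 6)), 2) = Pow(Add(-16, -180), 2) = Pow(-196, 2) = 38416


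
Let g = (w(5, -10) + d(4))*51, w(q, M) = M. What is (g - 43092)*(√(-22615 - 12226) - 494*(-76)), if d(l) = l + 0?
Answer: -1629334512 - 43398*I*√34841 ≈ -1.6293e+9 - 8.1006e+6*I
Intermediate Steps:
d(l) = l
g = -306 (g = (-10 + 4)*51 = -6*51 = -306)
(g - 43092)*(√(-22615 - 12226) - 494*(-76)) = (-306 - 43092)*(√(-22615 - 12226) - 494*(-76)) = -43398*(√(-34841) + 37544) = -43398*(I*√34841 + 37544) = -43398*(37544 + I*√34841) = -1629334512 - 43398*I*√34841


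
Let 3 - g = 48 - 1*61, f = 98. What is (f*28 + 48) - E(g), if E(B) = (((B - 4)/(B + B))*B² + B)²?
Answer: -9752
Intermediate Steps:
g = 16 (g = 3 - (48 - 1*61) = 3 - (48 - 61) = 3 - 1*(-13) = 3 + 13 = 16)
E(B) = (B + B*(-4 + B)/2)² (E(B) = (((-4 + B)/((2*B)))*B² + B)² = (((-4 + B)*(1/(2*B)))*B² + B)² = (((-4 + B)/(2*B))*B² + B)² = (B*(-4 + B)/2 + B)² = (B + B*(-4 + B)/2)²)
(f*28 + 48) - E(g) = (98*28 + 48) - 16²*(-2 + 16)²/4 = (2744 + 48) - 256*14²/4 = 2792 - 256*196/4 = 2792 - 1*12544 = 2792 - 12544 = -9752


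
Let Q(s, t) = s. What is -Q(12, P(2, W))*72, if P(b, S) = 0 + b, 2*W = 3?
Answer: -864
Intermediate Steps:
W = 3/2 (W = (½)*3 = 3/2 ≈ 1.5000)
P(b, S) = b
-Q(12, P(2, W))*72 = -12*72 = -1*864 = -864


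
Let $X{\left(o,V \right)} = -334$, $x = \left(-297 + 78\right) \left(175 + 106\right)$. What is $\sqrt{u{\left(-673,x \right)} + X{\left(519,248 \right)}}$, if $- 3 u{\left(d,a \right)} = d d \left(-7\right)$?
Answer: $\frac{\sqrt{9508503}}{3} \approx 1027.9$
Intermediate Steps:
$x = -61539$ ($x = \left(-219\right) 281 = -61539$)
$u{\left(d,a \right)} = \frac{7 d^{2}}{3}$ ($u{\left(d,a \right)} = - \frac{d d \left(-7\right)}{3} = - \frac{d^{2} \left(-7\right)}{3} = - \frac{\left(-7\right) d^{2}}{3} = \frac{7 d^{2}}{3}$)
$\sqrt{u{\left(-673,x \right)} + X{\left(519,248 \right)}} = \sqrt{\frac{7 \left(-673\right)^{2}}{3} - 334} = \sqrt{\frac{7}{3} \cdot 452929 - 334} = \sqrt{\frac{3170503}{3} - 334} = \sqrt{\frac{3169501}{3}} = \frac{\sqrt{9508503}}{3}$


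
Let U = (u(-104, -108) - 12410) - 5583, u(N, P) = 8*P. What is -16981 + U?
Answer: -35838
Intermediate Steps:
U = -18857 (U = (8*(-108) - 12410) - 5583 = (-864 - 12410) - 5583 = -13274 - 5583 = -18857)
-16981 + U = -16981 - 18857 = -35838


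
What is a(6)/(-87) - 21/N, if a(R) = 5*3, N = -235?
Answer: -566/6815 ≈ -0.083052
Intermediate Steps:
a(R) = 15
a(6)/(-87) - 21/N = 15/(-87) - 21/(-235) = 15*(-1/87) - 21*(-1/235) = -5/29 + 21/235 = -566/6815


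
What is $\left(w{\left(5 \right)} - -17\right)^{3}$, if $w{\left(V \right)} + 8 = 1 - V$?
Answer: $125$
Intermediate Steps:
$w{\left(V \right)} = -7 - V$ ($w{\left(V \right)} = -8 - \left(-1 + V\right) = -7 - V$)
$\left(w{\left(5 \right)} - -17\right)^{3} = \left(\left(-7 - 5\right) - -17\right)^{3} = \left(\left(-7 - 5\right) + 17\right)^{3} = \left(-12 + 17\right)^{3} = 5^{3} = 125$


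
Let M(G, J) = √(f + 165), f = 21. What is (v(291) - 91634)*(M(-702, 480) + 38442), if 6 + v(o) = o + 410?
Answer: -3495877038 - 90939*√186 ≈ -3.4971e+9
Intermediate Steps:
v(o) = 404 + o (v(o) = -6 + (o + 410) = -6 + (410 + o) = 404 + o)
M(G, J) = √186 (M(G, J) = √(21 + 165) = √186)
(v(291) - 91634)*(M(-702, 480) + 38442) = ((404 + 291) - 91634)*(√186 + 38442) = (695 - 91634)*(38442 + √186) = -90939*(38442 + √186) = -3495877038 - 90939*√186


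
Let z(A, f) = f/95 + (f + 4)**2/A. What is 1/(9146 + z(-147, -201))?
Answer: 13965/124007488 ≈ 0.00011261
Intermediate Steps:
z(A, f) = f/95 + (4 + f)**2/A (z(A, f) = f*(1/95) + (4 + f)**2/A = f/95 + (4 + f)**2/A)
1/(9146 + z(-147, -201)) = 1/(9146 + ((1/95)*(-201) + (4 - 201)**2/(-147))) = 1/(9146 + (-201/95 - 1/147*(-197)**2)) = 1/(9146 + (-201/95 - 1/147*38809)) = 1/(9146 + (-201/95 - 38809/147)) = 1/(9146 - 3716402/13965) = 1/(124007488/13965) = 13965/124007488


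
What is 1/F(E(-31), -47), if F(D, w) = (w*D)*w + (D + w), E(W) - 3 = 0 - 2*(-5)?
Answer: 1/28683 ≈ 3.4864e-5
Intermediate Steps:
E(W) = 13 (E(W) = 3 + (0 - 2*(-5)) = 3 + (0 + 10) = 3 + 10 = 13)
F(D, w) = D + w + D*w² (F(D, w) = (D*w)*w + (D + w) = D*w² + (D + w) = D + w + D*w²)
1/F(E(-31), -47) = 1/(13 - 47 + 13*(-47)²) = 1/(13 - 47 + 13*2209) = 1/(13 - 47 + 28717) = 1/28683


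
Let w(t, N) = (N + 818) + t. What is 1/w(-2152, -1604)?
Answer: -1/2938 ≈ -0.00034037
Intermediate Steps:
w(t, N) = 818 + N + t (w(t, N) = (818 + N) + t = 818 + N + t)
1/w(-2152, -1604) = 1/(818 - 1604 - 2152) = 1/(-2938) = -1/2938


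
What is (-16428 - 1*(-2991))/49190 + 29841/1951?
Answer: 1441663203/95969690 ≈ 15.022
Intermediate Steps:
(-16428 - 1*(-2991))/49190 + 29841/1951 = (-16428 + 2991)*(1/49190) + 29841*(1/1951) = -13437*1/49190 + 29841/1951 = -13437/49190 + 29841/1951 = 1441663203/95969690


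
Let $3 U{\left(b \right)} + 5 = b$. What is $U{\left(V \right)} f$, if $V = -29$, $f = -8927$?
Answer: $\frac{303518}{3} \approx 1.0117 \cdot 10^{5}$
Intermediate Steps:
$U{\left(b \right)} = - \frac{5}{3} + \frac{b}{3}$
$U{\left(V \right)} f = \left(- \frac{5}{3} + \frac{1}{3} \left(-29\right)\right) \left(-8927\right) = \left(- \frac{5}{3} - \frac{29}{3}\right) \left(-8927\right) = \left(- \frac{34}{3}\right) \left(-8927\right) = \frac{303518}{3}$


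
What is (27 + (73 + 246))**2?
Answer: 119716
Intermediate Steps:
(27 + (73 + 246))**2 = (27 + 319)**2 = 346**2 = 119716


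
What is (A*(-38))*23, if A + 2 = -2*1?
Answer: 3496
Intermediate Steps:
A = -4 (A = -2 - 2*1 = -2 - 2 = -4)
(A*(-38))*23 = -4*(-38)*23 = 152*23 = 3496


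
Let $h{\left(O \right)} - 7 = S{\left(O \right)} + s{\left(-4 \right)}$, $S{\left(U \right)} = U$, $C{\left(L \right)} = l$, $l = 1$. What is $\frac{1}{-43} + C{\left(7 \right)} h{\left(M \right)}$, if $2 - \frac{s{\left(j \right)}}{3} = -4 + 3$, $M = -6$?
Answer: $\frac{429}{43} \approx 9.9767$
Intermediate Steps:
$C{\left(L \right)} = 1$
$s{\left(j \right)} = 9$ ($s{\left(j \right)} = 6 - 3 \left(-4 + 3\right) = 6 - -3 = 6 + 3 = 9$)
$h{\left(O \right)} = 16 + O$ ($h{\left(O \right)} = 7 + \left(O + 9\right) = 7 + \left(9 + O\right) = 16 + O$)
$\frac{1}{-43} + C{\left(7 \right)} h{\left(M \right)} = \frac{1}{-43} + 1 \left(16 - 6\right) = - \frac{1}{43} + 1 \cdot 10 = - \frac{1}{43} + 10 = \frac{429}{43}$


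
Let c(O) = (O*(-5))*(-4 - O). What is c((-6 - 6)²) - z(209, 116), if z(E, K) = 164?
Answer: 106396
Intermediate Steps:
c(O) = -5*O*(-4 - O) (c(O) = (-5*O)*(-4 - O) = -5*O*(-4 - O))
c((-6 - 6)²) - z(209, 116) = 5*(-6 - 6)²*(4 + (-6 - 6)²) - 1*164 = 5*(-12)²*(4 + (-12)²) - 164 = 5*144*(4 + 144) - 164 = 5*144*148 - 164 = 106560 - 164 = 106396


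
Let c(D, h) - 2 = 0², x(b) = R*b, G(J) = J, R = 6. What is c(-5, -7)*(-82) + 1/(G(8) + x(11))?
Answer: -12135/74 ≈ -163.99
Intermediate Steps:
x(b) = 6*b
c(D, h) = 2 (c(D, h) = 2 + 0² = 2 + 0 = 2)
c(-5, -7)*(-82) + 1/(G(8) + x(11)) = 2*(-82) + 1/(8 + 6*11) = -164 + 1/(8 + 66) = -164 + 1/74 = -12135/74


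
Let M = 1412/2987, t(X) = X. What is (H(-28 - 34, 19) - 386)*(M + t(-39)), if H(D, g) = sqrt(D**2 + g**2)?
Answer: 44421266/2987 - 115081*sqrt(5)/103 ≈ 12373.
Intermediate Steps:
M = 1412/2987 (M = 1412*(1/2987) = 1412/2987 ≈ 0.47271)
(H(-28 - 34, 19) - 386)*(M + t(-39)) = (sqrt((-28 - 34)**2 + 19**2) - 386)*(1412/2987 - 39) = (sqrt((-62)**2 + 361) - 386)*(-115081/2987) = (sqrt(3844 + 361) - 386)*(-115081/2987) = (sqrt(4205) - 386)*(-115081/2987) = (29*sqrt(5) - 386)*(-115081/2987) = (-386 + 29*sqrt(5))*(-115081/2987) = 44421266/2987 - 115081*sqrt(5)/103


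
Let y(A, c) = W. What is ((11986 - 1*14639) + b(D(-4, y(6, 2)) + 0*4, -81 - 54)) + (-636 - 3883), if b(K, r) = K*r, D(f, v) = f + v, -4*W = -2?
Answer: -13399/2 ≈ -6699.5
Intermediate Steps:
W = 1/2 (W = -1/4*(-2) = 1/2 ≈ 0.50000)
y(A, c) = 1/2
((11986 - 1*14639) + b(D(-4, y(6, 2)) + 0*4, -81 - 54)) + (-636 - 3883) = ((11986 - 1*14639) + ((-4 + 1/2) + 0*4)*(-81 - 54)) + (-636 - 3883) = ((11986 - 14639) + (-7/2 + 0)*(-135)) - 4519 = (-2653 - 7/2*(-135)) - 4519 = (-2653 + 945/2) - 4519 = -4361/2 - 4519 = -13399/2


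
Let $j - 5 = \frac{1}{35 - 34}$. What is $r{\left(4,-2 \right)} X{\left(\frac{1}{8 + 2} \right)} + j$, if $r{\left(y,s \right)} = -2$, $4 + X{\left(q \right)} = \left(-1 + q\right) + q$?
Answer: $\frac{78}{5} \approx 15.6$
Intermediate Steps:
$X{\left(q \right)} = -5 + 2 q$ ($X{\left(q \right)} = -4 + \left(\left(-1 + q\right) + q\right) = -4 + \left(-1 + 2 q\right) = -5 + 2 q$)
$j = 6$ ($j = 5 + \frac{1}{35 - 34} = 5 + 1^{-1} = 5 + 1 = 6$)
$r{\left(4,-2 \right)} X{\left(\frac{1}{8 + 2} \right)} + j = - 2 \left(-5 + \frac{2}{8 + 2}\right) + 6 = - 2 \left(-5 + \frac{2}{10}\right) + 6 = - 2 \left(-5 + 2 \cdot \frac{1}{10}\right) + 6 = - 2 \left(-5 + \frac{1}{5}\right) + 6 = \left(-2\right) \left(- \frac{24}{5}\right) + 6 = \frac{48}{5} + 6 = \frac{78}{5}$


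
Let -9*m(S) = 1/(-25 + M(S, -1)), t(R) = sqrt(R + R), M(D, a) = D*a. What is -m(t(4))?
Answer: -25/5553 + 2*sqrt(2)/5553 ≈ -0.0039927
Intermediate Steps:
t(R) = sqrt(2)*sqrt(R) (t(R) = sqrt(2*R) = sqrt(2)*sqrt(R))
m(S) = -1/(9*(-25 - S)) (m(S) = -1/(9*(-25 + S*(-1))) = -1/(9*(-25 - S)))
-m(t(4)) = -1/(9*(25 + sqrt(2)*sqrt(4))) = -1/(9*(25 + sqrt(2)*2)) = -1/(9*(25 + 2*sqrt(2)))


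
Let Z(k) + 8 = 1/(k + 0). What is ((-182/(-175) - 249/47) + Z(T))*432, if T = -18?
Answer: -6250296/1175 ≈ -5319.4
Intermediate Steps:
Z(k) = -8 + 1/k (Z(k) = -8 + 1/(k + 0) = -8 + 1/k)
((-182/(-175) - 249/47) + Z(T))*432 = ((-182/(-175) - 249/47) + (-8 + 1/(-18)))*432 = ((-182*(-1/175) - 249*1/47) + (-8 - 1/18))*432 = ((26/25 - 249/47) - 145/18)*432 = (-5003/1175 - 145/18)*432 = -260429/21150*432 = -6250296/1175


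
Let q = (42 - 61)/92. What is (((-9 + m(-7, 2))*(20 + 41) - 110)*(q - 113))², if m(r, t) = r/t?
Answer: 330300636930625/33856 ≈ 9.7560e+9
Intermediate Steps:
m(r, t) = r/t
q = -19/92 (q = -19*1/92 = -19/92 ≈ -0.20652)
(((-9 + m(-7, 2))*(20 + 41) - 110)*(q - 113))² = (((-9 - 7/2)*(20 + 41) - 110)*(-19/92 - 113))² = (((-9 - 7*½)*61 - 110)*(-10415/92))² = (((-9 - 7/2)*61 - 110)*(-10415/92))² = ((-25/2*61 - 110)*(-10415/92))² = ((-1525/2 - 110)*(-10415/92))² = (-1745/2*(-10415/92))² = (18174175/184)² = 330300636930625/33856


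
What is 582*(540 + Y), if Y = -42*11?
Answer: 45396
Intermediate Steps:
Y = -462
582*(540 + Y) = 582*(540 - 462) = 582*78 = 45396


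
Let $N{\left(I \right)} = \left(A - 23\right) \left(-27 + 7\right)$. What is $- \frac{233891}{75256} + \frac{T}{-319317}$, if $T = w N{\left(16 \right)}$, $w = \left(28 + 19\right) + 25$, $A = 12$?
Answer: $- \frac{25292475829}{8010173384} \approx -3.1575$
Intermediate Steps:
$N{\left(I \right)} = 220$ ($N{\left(I \right)} = \left(12 - 23\right) \left(-27 + 7\right) = \left(-11\right) \left(-20\right) = 220$)
$w = 72$ ($w = 47 + 25 = 72$)
$T = 15840$ ($T = 72 \cdot 220 = 15840$)
$- \frac{233891}{75256} + \frac{T}{-319317} = - \frac{233891}{75256} + \frac{15840}{-319317} = \left(-233891\right) \frac{1}{75256} + 15840 \left(- \frac{1}{319317}\right) = - \frac{233891}{75256} - \frac{5280}{106439} = - \frac{25292475829}{8010173384}$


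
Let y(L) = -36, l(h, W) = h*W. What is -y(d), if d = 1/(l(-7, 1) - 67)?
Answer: 36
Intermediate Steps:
l(h, W) = W*h
d = -1/74 (d = 1/(1*(-7) - 67) = 1/(-7 - 67) = 1/(-74) = -1/74 ≈ -0.013514)
-y(d) = -1*(-36) = 36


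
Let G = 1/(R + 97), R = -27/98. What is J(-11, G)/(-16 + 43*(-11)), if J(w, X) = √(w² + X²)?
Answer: -√10872033965/4635231 ≈ -0.022495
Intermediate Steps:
R = -27/98 (R = -27*1/98 = -27/98 ≈ -0.27551)
G = 98/9479 (G = 1/(-27/98 + 97) = 1/(9479/98) = 98/9479 ≈ 0.010339)
J(w, X) = √(X² + w²)
J(-11, G)/(-16 + 43*(-11)) = √((98/9479)² + (-11)²)/(-16 + 43*(-11)) = √(9604/89851441 + 121)/(-16 - 473) = √(10872033965/89851441)/(-489) = (√10872033965/9479)*(-1/489) = -√10872033965/4635231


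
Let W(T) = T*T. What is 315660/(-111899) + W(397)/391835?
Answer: -106050346609/43845944665 ≈ -2.4187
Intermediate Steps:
W(T) = T**2
315660/(-111899) + W(397)/391835 = 315660/(-111899) + 397**2/391835 = 315660*(-1/111899) + 157609*(1/391835) = -315660/111899 + 157609/391835 = -106050346609/43845944665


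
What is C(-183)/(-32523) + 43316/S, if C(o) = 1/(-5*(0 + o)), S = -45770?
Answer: -128902118099/136204860465 ≈ -0.94638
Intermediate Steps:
C(o) = -1/(5*o) (C(o) = 1/(-5*o) = -1/(5*o))
C(-183)/(-32523) + 43316/S = -⅕/(-183)/(-32523) + 43316/(-45770) = -⅕*(-1/183)*(-1/32523) + 43316*(-1/45770) = (1/915)*(-1/32523) - 21658/22885 = -1/29758545 - 21658/22885 = -128902118099/136204860465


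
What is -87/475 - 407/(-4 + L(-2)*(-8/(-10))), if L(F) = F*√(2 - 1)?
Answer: 964189/13300 ≈ 72.495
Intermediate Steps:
L(F) = F (L(F) = F*√1 = F*1 = F)
-87/475 - 407/(-4 + L(-2)*(-8/(-10))) = -87/475 - 407/(-4 - (-16)/(-10)) = -87*1/475 - 407/(-4 - (-16)*(-1)/10) = -87/475 - 407/(-4 - 2*⅘) = -87/475 - 407/(-4 - 8/5) = -87/475 - 407/(-28/5) = -87/475 - 407*(-5/28) = -87/475 + 2035/28 = 964189/13300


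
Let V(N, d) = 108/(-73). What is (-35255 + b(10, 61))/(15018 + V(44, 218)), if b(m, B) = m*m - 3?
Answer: -1283267/548103 ≈ -2.3413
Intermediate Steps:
b(m, B) = -3 + m² (b(m, B) = m² - 3 = -3 + m²)
V(N, d) = -108/73 (V(N, d) = 108*(-1/73) = -108/73)
(-35255 + b(10, 61))/(15018 + V(44, 218)) = (-35255 + (-3 + 10²))/(15018 - 108/73) = (-35255 + (-3 + 100))/(1096206/73) = (-35255 + 97)*(73/1096206) = -35158*73/1096206 = -1283267/548103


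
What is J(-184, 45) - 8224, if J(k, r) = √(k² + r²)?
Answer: -8224 + √35881 ≈ -8034.6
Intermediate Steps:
J(-184, 45) - 8224 = √((-184)² + 45²) - 8224 = √(33856 + 2025) - 8224 = √35881 - 8224 = -8224 + √35881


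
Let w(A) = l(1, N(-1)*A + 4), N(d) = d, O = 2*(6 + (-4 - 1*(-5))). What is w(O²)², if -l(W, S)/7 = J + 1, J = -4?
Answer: 441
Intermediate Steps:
O = 14 (O = 2*(6 + (-4 + 5)) = 2*(6 + 1) = 2*7 = 14)
l(W, S) = 21 (l(W, S) = -7*(-4 + 1) = -7*(-3) = 21)
w(A) = 21
w(O²)² = 21² = 441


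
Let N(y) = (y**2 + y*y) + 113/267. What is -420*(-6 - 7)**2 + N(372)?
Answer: 54945509/267 ≈ 2.0579e+5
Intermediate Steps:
N(y) = 113/267 + 2*y**2 (N(y) = (y**2 + y**2) + 113*(1/267) = 2*y**2 + 113/267 = 113/267 + 2*y**2)
-420*(-6 - 7)**2 + N(372) = -420*(-6 - 7)**2 + (113/267 + 2*372**2) = -420*(-13)**2 + (113/267 + 2*138384) = -420*169 + (113/267 + 276768) = -70980 + 73897169/267 = 54945509/267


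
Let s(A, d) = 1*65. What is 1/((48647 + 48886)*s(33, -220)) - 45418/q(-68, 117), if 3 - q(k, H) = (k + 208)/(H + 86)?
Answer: -8350085901623/424756215 ≈ -19659.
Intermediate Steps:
s(A, d) = 65
q(k, H) = 3 - (208 + k)/(86 + H) (q(k, H) = 3 - (k + 208)/(H + 86) = 3 - (208 + k)/(86 + H))
1/((48647 + 48886)*s(33, -220)) - 45418/q(-68, 117) = 1/((48647 + 48886)*65) - 45418*(86 + 117)/(50 - 1*(-68) + 3*117) = (1/65)/97533 - 45418*203/(50 + 68 + 351) = (1/97533)*(1/65) - 45418/((1/203)*469) = 1/6339645 - 45418/67/29 = 1/6339645 - 45418*29/67 = 1/6339645 - 1317122/67 = -8350085901623/424756215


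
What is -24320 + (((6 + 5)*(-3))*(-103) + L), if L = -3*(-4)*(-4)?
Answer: -20969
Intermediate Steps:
L = -48 (L = 12*(-4) = -48)
-24320 + (((6 + 5)*(-3))*(-103) + L) = -24320 + (((6 + 5)*(-3))*(-103) - 48) = -24320 + ((11*(-3))*(-103) - 48) = -24320 + (-33*(-103) - 48) = -24320 + (3399 - 48) = -24320 + 3351 = -20969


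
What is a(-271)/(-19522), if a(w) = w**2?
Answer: -73441/19522 ≈ -3.7620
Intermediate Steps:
a(-271)/(-19522) = (-271)**2/(-19522) = 73441*(-1/19522) = -73441/19522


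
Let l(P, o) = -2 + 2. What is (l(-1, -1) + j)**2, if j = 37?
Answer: 1369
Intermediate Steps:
l(P, o) = 0
(l(-1, -1) + j)**2 = (0 + 37)**2 = 37**2 = 1369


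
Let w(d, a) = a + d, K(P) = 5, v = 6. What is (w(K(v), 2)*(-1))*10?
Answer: -70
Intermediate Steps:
(w(K(v), 2)*(-1))*10 = ((2 + 5)*(-1))*10 = (7*(-1))*10 = -7*10 = -70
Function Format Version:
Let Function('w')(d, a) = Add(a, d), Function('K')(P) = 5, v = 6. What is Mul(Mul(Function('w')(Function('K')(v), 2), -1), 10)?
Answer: -70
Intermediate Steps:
Mul(Mul(Function('w')(Function('K')(v), 2), -1), 10) = Mul(Mul(Add(2, 5), -1), 10) = Mul(Mul(7, -1), 10) = Mul(-7, 10) = -70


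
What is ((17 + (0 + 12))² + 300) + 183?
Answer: 1324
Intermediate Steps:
((17 + (0 + 12))² + 300) + 183 = ((17 + 12)² + 300) + 183 = (29² + 300) + 183 = (841 + 300) + 183 = 1141 + 183 = 1324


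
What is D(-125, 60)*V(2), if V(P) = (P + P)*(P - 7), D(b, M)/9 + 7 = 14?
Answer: -1260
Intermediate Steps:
D(b, M) = 63 (D(b, M) = -63 + 9*14 = -63 + 126 = 63)
V(P) = 2*P*(-7 + P) (V(P) = (2*P)*(-7 + P) = 2*P*(-7 + P))
D(-125, 60)*V(2) = 63*(2*2*(-7 + 2)) = 63*(2*2*(-5)) = 63*(-20) = -1260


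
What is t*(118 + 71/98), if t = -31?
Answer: -360685/98 ≈ -3680.5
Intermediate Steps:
t*(118 + 71/98) = -31*(118 + 71/98) = -31*11635/98 = -360685/98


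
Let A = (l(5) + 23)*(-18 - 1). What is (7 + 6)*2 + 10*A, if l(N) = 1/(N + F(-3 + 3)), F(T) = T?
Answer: -4382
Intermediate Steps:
l(N) = 1/N (l(N) = 1/(N + (-3 + 3)) = 1/(N + 0) = 1/N)
A = -2204/5 (A = (1/5 + 23)*(-18 - 1) = (1/5 + 23)*(-19) = (116/5)*(-19) = -2204/5 ≈ -440.80)
(7 + 6)*2 + 10*A = (7 + 6)*2 + 10*(-2204/5) = 13*2 - 4408 = 26 - 4408 = -4382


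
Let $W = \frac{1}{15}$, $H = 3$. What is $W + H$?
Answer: $\frac{46}{15} \approx 3.0667$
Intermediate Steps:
$W = \frac{1}{15} \approx 0.066667$
$W + H = \frac{1}{15} + 3 = \frac{46}{15}$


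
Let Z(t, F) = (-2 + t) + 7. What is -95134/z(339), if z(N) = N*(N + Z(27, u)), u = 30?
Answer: -95134/125769 ≈ -0.75642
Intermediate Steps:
Z(t, F) = 5 + t
z(N) = N*(32 + N) (z(N) = N*(N + (5 + 27)) = N*(N + 32) = N*(32 + N))
-95134/z(339) = -95134*1/(339*(32 + 339)) = -95134/(339*371) = -95134/125769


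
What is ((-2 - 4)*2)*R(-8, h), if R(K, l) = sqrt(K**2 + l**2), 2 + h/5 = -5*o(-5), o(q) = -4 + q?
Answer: -12*sqrt(46289) ≈ -2581.8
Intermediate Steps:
h = 215 (h = -10 + 5*(-5*(-4 - 5)) = -10 + 5*(-5*(-9)) = -10 + 5*45 = -10 + 225 = 215)
((-2 - 4)*2)*R(-8, h) = ((-2 - 4)*2)*sqrt((-8)**2 + 215**2) = (-6*2)*sqrt(64 + 46225) = -12*sqrt(46289)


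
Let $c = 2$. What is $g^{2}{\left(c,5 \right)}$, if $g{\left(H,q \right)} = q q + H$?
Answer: $729$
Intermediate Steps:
$g{\left(H,q \right)} = H + q^{2}$ ($g{\left(H,q \right)} = q^{2} + H = H + q^{2}$)
$g^{2}{\left(c,5 \right)} = \left(2 + 5^{2}\right)^{2} = \left(2 + 25\right)^{2} = 27^{2} = 729$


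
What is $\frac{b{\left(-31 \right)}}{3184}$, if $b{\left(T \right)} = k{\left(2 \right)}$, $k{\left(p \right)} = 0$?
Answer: $0$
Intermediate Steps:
$b{\left(T \right)} = 0$
$\frac{b{\left(-31 \right)}}{3184} = \frac{0}{3184} = 0 \cdot \frac{1}{3184} = 0$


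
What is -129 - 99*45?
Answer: -4584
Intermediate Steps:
-129 - 99*45 = -129 - 4455 = -4584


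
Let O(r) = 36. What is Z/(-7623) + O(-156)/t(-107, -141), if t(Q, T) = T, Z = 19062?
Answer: -109710/39809 ≈ -2.7559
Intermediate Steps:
Z/(-7623) + O(-156)/t(-107, -141) = 19062/(-7623) + 36/(-141) = 19062*(-1/7623) + 36*(-1/141) = -2118/847 - 12/47 = -109710/39809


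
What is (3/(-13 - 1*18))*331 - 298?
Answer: -10231/31 ≈ -330.03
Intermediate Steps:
(3/(-13 - 1*18))*331 - 298 = (3/(-13 - 18))*331 - 298 = (3/(-31))*331 - 298 = -1/31*3*331 - 298 = -3/31*331 - 298 = -993/31 - 298 = -10231/31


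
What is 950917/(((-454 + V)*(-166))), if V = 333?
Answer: 86447/1826 ≈ 47.342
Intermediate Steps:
950917/(((-454 + V)*(-166))) = 950917/(((-454 + 333)*(-166))) = 950917/((-121*(-166))) = 950917/20086 = 950917*(1/20086) = 86447/1826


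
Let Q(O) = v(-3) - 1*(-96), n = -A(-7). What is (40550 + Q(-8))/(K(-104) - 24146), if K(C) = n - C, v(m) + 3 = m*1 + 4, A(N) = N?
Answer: -40644/24035 ≈ -1.6910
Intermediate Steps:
v(m) = 1 + m (v(m) = -3 + (m*1 + 4) = -3 + (m + 4) = -3 + (4 + m) = 1 + m)
n = 7 (n = -1*(-7) = 7)
Q(O) = 94 (Q(O) = (1 - 3) - 1*(-96) = -2 + 96 = 94)
K(C) = 7 - C
(40550 + Q(-8))/(K(-104) - 24146) = (40550 + 94)/((7 - 1*(-104)) - 24146) = 40644/((7 + 104) - 24146) = 40644/(111 - 24146) = 40644/(-24035) = 40644*(-1/24035) = -40644/24035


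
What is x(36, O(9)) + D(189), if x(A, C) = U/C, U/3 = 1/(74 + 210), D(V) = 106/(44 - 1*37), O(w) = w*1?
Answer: 90319/5964 ≈ 15.144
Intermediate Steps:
O(w) = w
D(V) = 106/7 (D(V) = 106/(44 - 37) = 106/7)
U = 3/284 (U = 3/(74 + 210) = 3/284 ≈ 0.010563)
x(A, C) = 3/(284*C)
x(36, O(9)) + D(189) = (3/284)/9 + 106/7 = (3/284)*(⅑) + 106/7 = 1/852 + 106/7 = 90319/5964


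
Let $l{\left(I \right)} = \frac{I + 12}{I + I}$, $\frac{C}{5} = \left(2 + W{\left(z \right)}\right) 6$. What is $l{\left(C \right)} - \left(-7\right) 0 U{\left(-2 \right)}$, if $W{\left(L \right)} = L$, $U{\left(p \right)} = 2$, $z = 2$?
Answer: $\frac{11}{20} \approx 0.55$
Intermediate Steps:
$C = 120$ ($C = 5 \left(2 + 2\right) 6 = 5 \cdot 4 \cdot 6 = 5 \cdot 24 = 120$)
$l{\left(I \right)} = \frac{12 + I}{2 I}$
$l{\left(C \right)} - \left(-7\right) 0 U{\left(-2 \right)} = \frac{12 + 120}{2 \cdot 120} - \left(-7\right) 0 \cdot 2 = \frac{1}{2} \cdot \frac{1}{120} \cdot 132 - 0 \cdot 2 = \frac{11}{20} - 0 = \frac{11}{20} + 0 = \frac{11}{20}$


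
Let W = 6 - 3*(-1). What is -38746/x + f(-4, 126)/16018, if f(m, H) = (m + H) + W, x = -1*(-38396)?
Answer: -76950444/76878391 ≈ -1.0009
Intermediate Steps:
W = 9 (W = 6 + 3 = 9)
x = 38396
f(m, H) = 9 + H + m (f(m, H) = (m + H) + 9 = (H + m) + 9 = 9 + H + m)
-38746/x + f(-4, 126)/16018 = -38746/38396 + (9 + 126 - 4)/16018 = -38746*1/38396 + 131*(1/16018) = -19373/19198 + 131/16018 = -76950444/76878391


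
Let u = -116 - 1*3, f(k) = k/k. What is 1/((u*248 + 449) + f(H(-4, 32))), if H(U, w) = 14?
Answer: -1/29062 ≈ -3.4409e-5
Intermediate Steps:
f(k) = 1
u = -119 (u = -116 - 3 = -119)
1/((u*248 + 449) + f(H(-4, 32))) = 1/((-119*248 + 449) + 1) = 1/((-29512 + 449) + 1) = 1/(-29063 + 1) = 1/(-29062) = -1/29062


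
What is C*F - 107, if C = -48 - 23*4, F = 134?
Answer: -18867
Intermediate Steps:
C = -140 (C = -48 - 92 = -140)
C*F - 107 = -140*134 - 107 = -18760 - 107 = -18867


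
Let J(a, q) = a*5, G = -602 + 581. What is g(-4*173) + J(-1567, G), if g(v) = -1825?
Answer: -9660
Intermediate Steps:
G = -21
J(a, q) = 5*a
g(-4*173) + J(-1567, G) = -1825 + 5*(-1567) = -1825 - 7835 = -9660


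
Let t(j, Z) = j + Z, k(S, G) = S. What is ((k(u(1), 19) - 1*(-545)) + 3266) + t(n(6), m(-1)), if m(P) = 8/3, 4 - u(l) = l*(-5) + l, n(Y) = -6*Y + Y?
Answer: 11375/3 ≈ 3791.7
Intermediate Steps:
n(Y) = -5*Y
u(l) = 4 + 4*l (u(l) = 4 - (l*(-5) + l) = 4 - (-5*l + l) = 4 - (-4)*l = 4 + 4*l)
m(P) = 8/3 (m(P) = 8*(⅓) = 8/3)
t(j, Z) = Z + j
((k(u(1), 19) - 1*(-545)) + 3266) + t(n(6), m(-1)) = (((4 + 4*1) - 1*(-545)) + 3266) + (8/3 - 5*6) = (((4 + 4) + 545) + 3266) + (8/3 - 30) = ((8 + 545) + 3266) - 82/3 = (553 + 3266) - 82/3 = 3819 - 82/3 = 11375/3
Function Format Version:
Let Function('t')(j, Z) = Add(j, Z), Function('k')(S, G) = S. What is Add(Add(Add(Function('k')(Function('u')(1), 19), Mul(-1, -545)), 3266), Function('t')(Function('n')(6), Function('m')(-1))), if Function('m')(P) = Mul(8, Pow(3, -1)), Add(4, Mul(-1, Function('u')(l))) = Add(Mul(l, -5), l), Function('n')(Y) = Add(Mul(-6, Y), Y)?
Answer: Rational(11375, 3) ≈ 3791.7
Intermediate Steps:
Function('n')(Y) = Mul(-5, Y)
Function('u')(l) = Add(4, Mul(4, l)) (Function('u')(l) = Add(4, Mul(-1, Add(Mul(l, -5), l))) = Add(4, Mul(-1, Add(Mul(-5, l), l))) = Add(4, Mul(-1, Mul(-4, l))) = Add(4, Mul(4, l)))
Function('m')(P) = Rational(8, 3) (Function('m')(P) = Mul(8, Rational(1, 3)) = Rational(8, 3))
Function('t')(j, Z) = Add(Z, j)
Add(Add(Add(Function('k')(Function('u')(1), 19), Mul(-1, -545)), 3266), Function('t')(Function('n')(6), Function('m')(-1))) = Add(Add(Add(Add(4, Mul(4, 1)), Mul(-1, -545)), 3266), Add(Rational(8, 3), Mul(-5, 6))) = Add(Add(Add(Add(4, 4), 545), 3266), Add(Rational(8, 3), -30)) = Add(Add(Add(8, 545), 3266), Rational(-82, 3)) = Add(Add(553, 3266), Rational(-82, 3)) = Add(3819, Rational(-82, 3)) = Rational(11375, 3)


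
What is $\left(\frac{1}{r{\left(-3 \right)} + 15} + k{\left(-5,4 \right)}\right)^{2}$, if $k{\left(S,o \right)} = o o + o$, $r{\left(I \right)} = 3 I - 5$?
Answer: $441$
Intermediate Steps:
$r{\left(I \right)} = -5 + 3 I$
$k{\left(S,o \right)} = o + o^{2}$ ($k{\left(S,o \right)} = o^{2} + o = o + o^{2}$)
$\left(\frac{1}{r{\left(-3 \right)} + 15} + k{\left(-5,4 \right)}\right)^{2} = \left(\frac{1}{\left(-5 + 3 \left(-3\right)\right) + 15} + 4 \left(1 + 4\right)\right)^{2} = \left(\frac{1}{\left(-5 - 9\right) + 15} + 4 \cdot 5\right)^{2} = \left(\frac{1}{-14 + 15} + 20\right)^{2} = \left(1^{-1} + 20\right)^{2} = \left(1 + 20\right)^{2} = 21^{2} = 441$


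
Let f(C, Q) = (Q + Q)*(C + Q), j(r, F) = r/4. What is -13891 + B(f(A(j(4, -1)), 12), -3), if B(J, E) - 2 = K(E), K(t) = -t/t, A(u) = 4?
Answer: -13890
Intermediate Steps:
j(r, F) = r/4 (j(r, F) = r*(¼) = r/4)
f(C, Q) = 2*Q*(C + Q) (f(C, Q) = (2*Q)*(C + Q) = 2*Q*(C + Q))
K(t) = -1 (K(t) = -1*1 = -1)
B(J, E) = 1 (B(J, E) = 2 - 1 = 1)
-13891 + B(f(A(j(4, -1)), 12), -3) = -13891 + 1 = -13890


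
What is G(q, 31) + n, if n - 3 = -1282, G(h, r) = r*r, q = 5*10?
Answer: -318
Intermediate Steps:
q = 50
G(h, r) = r**2
n = -1279 (n = 3 - 1282 = -1279)
G(q, 31) + n = 31**2 - 1279 = 961 - 1279 = -318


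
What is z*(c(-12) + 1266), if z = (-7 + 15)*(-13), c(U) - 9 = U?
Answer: -131352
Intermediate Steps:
c(U) = 9 + U
z = -104 (z = 8*(-13) = -104)
z*(c(-12) + 1266) = -104*((9 - 12) + 1266) = -104*(-3 + 1266) = -104*1263 = -131352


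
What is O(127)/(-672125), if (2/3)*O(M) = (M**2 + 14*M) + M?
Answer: -27051/672125 ≈ -0.040247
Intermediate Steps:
O(M) = 3*M**2/2 + 45*M/2 (O(M) = 3*((M**2 + 14*M) + M)/2 = 3*(M**2 + 15*M)/2 = 3*M**2/2 + 45*M/2)
O(127)/(-672125) = ((3/2)*127*(15 + 127))/(-672125) = ((3/2)*127*142)*(-1/672125) = 27051*(-1/672125) = -27051/672125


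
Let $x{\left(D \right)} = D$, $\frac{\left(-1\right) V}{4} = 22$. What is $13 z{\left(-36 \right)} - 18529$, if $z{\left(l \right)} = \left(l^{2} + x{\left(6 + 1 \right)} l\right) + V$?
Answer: $-6101$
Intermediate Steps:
$V = -88$ ($V = \left(-4\right) 22 = -88$)
$z{\left(l \right)} = -88 + l^{2} + 7 l$ ($z{\left(l \right)} = \left(l^{2} + \left(6 + 1\right) l\right) - 88 = \left(l^{2} + 7 l\right) - 88 = -88 + l^{2} + 7 l$)
$13 z{\left(-36 \right)} - 18529 = 13 \left(-88 + \left(-36\right)^{2} + 7 \left(-36\right)\right) - 18529 = 13 \left(-88 + 1296 - 252\right) - 18529 = 13 \cdot 956 - 18529 = 12428 - 18529 = -6101$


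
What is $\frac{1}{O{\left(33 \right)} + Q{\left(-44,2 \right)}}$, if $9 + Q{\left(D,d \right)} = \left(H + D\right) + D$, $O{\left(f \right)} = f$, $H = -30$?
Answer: $- \frac{1}{94} \approx -0.010638$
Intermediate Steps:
$Q{\left(D,d \right)} = -39 + 2 D$ ($Q{\left(D,d \right)} = -9 + \left(\left(-30 + D\right) + D\right) = -9 + \left(-30 + 2 D\right) = -39 + 2 D$)
$\frac{1}{O{\left(33 \right)} + Q{\left(-44,2 \right)}} = \frac{1}{33 + \left(-39 + 2 \left(-44\right)\right)} = \frac{1}{33 - 127} = \frac{1}{-94} = - \frac{1}{94}$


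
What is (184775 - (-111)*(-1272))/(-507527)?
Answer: -43583/507527 ≈ -0.085873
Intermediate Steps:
(184775 - (-111)*(-1272))/(-507527) = (184775 - 1*141192)*(-1/507527) = (184775 - 141192)*(-1/507527) = 43583*(-1/507527) = -43583/507527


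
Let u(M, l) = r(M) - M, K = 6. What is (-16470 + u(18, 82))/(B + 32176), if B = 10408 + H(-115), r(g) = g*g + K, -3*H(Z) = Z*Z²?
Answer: -48474/1648627 ≈ -0.029403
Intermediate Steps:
H(Z) = -Z³/3 (H(Z) = -Z*Z²/3 = -Z³/3)
r(g) = 6 + g² (r(g) = g*g + 6 = g² + 6 = 6 + g²)
u(M, l) = 6 + M² - M (u(M, l) = (6 + M²) - M = 6 + M² - M)
B = 1552099/3 (B = 10408 - ⅓*(-115)³ = 10408 - ⅓*(-1520875) = 10408 + 1520875/3 = 1552099/3 ≈ 5.1737e+5)
(-16470 + u(18, 82))/(B + 32176) = (-16470 + (6 + 18² - 1*18))/(1552099/3 + 32176) = (-16470 + (6 + 324 - 18))/(1648627/3) = (-16470 + 312)*(3/1648627) = -16158*3/1648627 = -48474/1648627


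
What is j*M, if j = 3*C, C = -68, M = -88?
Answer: 17952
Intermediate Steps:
j = -204 (j = 3*(-68) = -204)
j*M = -204*(-88) = 17952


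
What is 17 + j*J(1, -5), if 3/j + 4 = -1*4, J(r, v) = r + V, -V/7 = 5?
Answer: 119/4 ≈ 29.750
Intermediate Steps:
V = -35 (V = -7*5 = -35)
J(r, v) = -35 + r (J(r, v) = r - 35 = -35 + r)
j = -3/8 (j = 3/(-4 - 1*4) = 3/(-4 - 4) = 3/(-8) = 3*(-1/8) = -3/8 ≈ -0.37500)
17 + j*J(1, -5) = 17 - 3*(-35 + 1)/8 = 17 - 3/8*(-34) = 17 + 51/4 = 119/4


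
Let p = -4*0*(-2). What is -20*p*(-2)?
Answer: 0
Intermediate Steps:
p = 0 (p = 0*(-2) = 0)
-20*p*(-2) = -20*0*(-2) = 0*(-2) = 0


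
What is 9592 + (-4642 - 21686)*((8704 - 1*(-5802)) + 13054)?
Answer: -725590088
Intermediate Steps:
9592 + (-4642 - 21686)*((8704 - 1*(-5802)) + 13054) = 9592 - 26328*((8704 + 5802) + 13054) = 9592 - 26328*(14506 + 13054) = 9592 - 26328*27560 = 9592 - 725599680 = -725590088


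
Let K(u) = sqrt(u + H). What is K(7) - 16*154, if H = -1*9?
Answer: -2464 + I*sqrt(2) ≈ -2464.0 + 1.4142*I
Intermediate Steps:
H = -9
K(u) = sqrt(-9 + u) (K(u) = sqrt(u - 9) = sqrt(-9 + u))
K(7) - 16*154 = sqrt(-9 + 7) - 16*154 = sqrt(-2) - 2464 = I*sqrt(2) - 2464 = -2464 + I*sqrt(2)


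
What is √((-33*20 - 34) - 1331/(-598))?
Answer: I*√247381238/598 ≈ 26.302*I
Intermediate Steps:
√((-33*20 - 34) - 1331/(-598)) = √((-660 - 34) - 1331*(-1/598)) = √(-694 + 1331/598) = √(-413681/598) = I*√247381238/598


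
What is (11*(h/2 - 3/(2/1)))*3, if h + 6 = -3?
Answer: -198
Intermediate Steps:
h = -9 (h = -6 - 3 = -9)
(11*(h/2 - 3/(2/1)))*3 = (11*(-9/2 - 3/(2/1)))*3 = (11*(-9*½ - 3/(2*1)))*3 = (11*(-9/2 - 3/2))*3 = (11*(-6))*3 = -66*3 = -198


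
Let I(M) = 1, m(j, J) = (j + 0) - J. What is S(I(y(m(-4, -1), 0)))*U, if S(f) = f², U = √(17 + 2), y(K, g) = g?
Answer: √19 ≈ 4.3589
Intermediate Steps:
m(j, J) = j - J
U = √19 ≈ 4.3589
S(I(y(m(-4, -1), 0)))*U = 1²*√19 = 1*√19 = √19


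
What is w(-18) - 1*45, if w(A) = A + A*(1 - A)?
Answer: -405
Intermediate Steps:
w(-18) - 1*45 = -18*(2 - 1*(-18)) - 1*45 = -18*(2 + 18) - 45 = -18*20 - 45 = -360 - 45 = -405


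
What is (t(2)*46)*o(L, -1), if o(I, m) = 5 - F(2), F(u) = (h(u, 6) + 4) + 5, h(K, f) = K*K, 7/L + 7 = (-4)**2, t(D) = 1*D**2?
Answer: -1472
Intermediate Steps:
t(D) = D**2
L = 7/9 (L = 7/(-7 + (-4)**2) = 7/(-7 + 16) = 7/9 ≈ 0.77778)
h(K, f) = K**2
F(u) = 9 + u**2 (F(u) = (u**2 + 4) + 5 = (4 + u**2) + 5 = 9 + u**2)
o(I, m) = -8 (o(I, m) = 5 - (9 + 2**2) = 5 - (9 + 4) = 5 - 1*13 = 5 - 13 = -8)
(t(2)*46)*o(L, -1) = (2**2*46)*(-8) = (4*46)*(-8) = 184*(-8) = -1472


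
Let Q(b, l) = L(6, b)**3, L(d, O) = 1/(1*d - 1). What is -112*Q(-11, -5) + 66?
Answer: 8138/125 ≈ 65.104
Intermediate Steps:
L(d, O) = 1/(-1 + d) (L(d, O) = 1/(d - 1) = 1/(-1 + d))
Q(b, l) = 1/125 (Q(b, l) = (1/(-1 + 6))**3 = (1/5)**3 = 1/125)
-112*Q(-11, -5) + 66 = -112*1/125 + 66 = -112/125 + 66 = 8138/125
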